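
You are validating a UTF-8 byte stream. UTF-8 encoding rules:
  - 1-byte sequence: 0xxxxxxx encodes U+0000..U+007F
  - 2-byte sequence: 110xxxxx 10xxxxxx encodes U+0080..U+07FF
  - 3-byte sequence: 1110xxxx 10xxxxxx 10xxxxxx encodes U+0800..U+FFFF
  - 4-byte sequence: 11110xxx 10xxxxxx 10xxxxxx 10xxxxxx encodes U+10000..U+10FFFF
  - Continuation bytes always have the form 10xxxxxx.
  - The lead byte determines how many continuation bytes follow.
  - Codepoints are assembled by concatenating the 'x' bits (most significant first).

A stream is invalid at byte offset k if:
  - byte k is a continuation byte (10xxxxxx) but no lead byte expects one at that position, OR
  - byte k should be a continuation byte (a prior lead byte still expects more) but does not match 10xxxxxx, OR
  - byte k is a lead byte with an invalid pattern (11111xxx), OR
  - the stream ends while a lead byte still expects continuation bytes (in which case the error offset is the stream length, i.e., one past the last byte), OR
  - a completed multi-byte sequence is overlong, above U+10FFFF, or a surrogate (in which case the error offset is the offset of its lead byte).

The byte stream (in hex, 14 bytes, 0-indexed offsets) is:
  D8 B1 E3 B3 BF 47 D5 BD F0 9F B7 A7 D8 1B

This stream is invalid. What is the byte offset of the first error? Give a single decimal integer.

Answer: 13

Derivation:
Byte[0]=D8: 2-byte lead, need 1 cont bytes. acc=0x18
Byte[1]=B1: continuation. acc=(acc<<6)|0x31=0x631
Completed: cp=U+0631 (starts at byte 0)
Byte[2]=E3: 3-byte lead, need 2 cont bytes. acc=0x3
Byte[3]=B3: continuation. acc=(acc<<6)|0x33=0xF3
Byte[4]=BF: continuation. acc=(acc<<6)|0x3F=0x3CFF
Completed: cp=U+3CFF (starts at byte 2)
Byte[5]=47: 1-byte ASCII. cp=U+0047
Byte[6]=D5: 2-byte lead, need 1 cont bytes. acc=0x15
Byte[7]=BD: continuation. acc=(acc<<6)|0x3D=0x57D
Completed: cp=U+057D (starts at byte 6)
Byte[8]=F0: 4-byte lead, need 3 cont bytes. acc=0x0
Byte[9]=9F: continuation. acc=(acc<<6)|0x1F=0x1F
Byte[10]=B7: continuation. acc=(acc<<6)|0x37=0x7F7
Byte[11]=A7: continuation. acc=(acc<<6)|0x27=0x1FDE7
Completed: cp=U+1FDE7 (starts at byte 8)
Byte[12]=D8: 2-byte lead, need 1 cont bytes. acc=0x18
Byte[13]=1B: expected 10xxxxxx continuation. INVALID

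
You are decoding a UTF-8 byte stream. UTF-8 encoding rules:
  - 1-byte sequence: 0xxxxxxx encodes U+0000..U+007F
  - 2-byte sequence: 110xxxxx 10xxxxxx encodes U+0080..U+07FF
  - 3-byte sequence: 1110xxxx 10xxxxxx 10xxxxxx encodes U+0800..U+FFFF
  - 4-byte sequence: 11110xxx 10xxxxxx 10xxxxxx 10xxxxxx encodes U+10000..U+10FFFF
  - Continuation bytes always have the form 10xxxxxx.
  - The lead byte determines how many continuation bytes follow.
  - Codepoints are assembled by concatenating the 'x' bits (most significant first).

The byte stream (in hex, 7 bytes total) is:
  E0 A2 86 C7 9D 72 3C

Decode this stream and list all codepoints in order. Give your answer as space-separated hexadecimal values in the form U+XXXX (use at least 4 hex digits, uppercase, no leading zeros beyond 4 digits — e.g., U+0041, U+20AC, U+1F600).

Byte[0]=E0: 3-byte lead, need 2 cont bytes. acc=0x0
Byte[1]=A2: continuation. acc=(acc<<6)|0x22=0x22
Byte[2]=86: continuation. acc=(acc<<6)|0x06=0x886
Completed: cp=U+0886 (starts at byte 0)
Byte[3]=C7: 2-byte lead, need 1 cont bytes. acc=0x7
Byte[4]=9D: continuation. acc=(acc<<6)|0x1D=0x1DD
Completed: cp=U+01DD (starts at byte 3)
Byte[5]=72: 1-byte ASCII. cp=U+0072
Byte[6]=3C: 1-byte ASCII. cp=U+003C

Answer: U+0886 U+01DD U+0072 U+003C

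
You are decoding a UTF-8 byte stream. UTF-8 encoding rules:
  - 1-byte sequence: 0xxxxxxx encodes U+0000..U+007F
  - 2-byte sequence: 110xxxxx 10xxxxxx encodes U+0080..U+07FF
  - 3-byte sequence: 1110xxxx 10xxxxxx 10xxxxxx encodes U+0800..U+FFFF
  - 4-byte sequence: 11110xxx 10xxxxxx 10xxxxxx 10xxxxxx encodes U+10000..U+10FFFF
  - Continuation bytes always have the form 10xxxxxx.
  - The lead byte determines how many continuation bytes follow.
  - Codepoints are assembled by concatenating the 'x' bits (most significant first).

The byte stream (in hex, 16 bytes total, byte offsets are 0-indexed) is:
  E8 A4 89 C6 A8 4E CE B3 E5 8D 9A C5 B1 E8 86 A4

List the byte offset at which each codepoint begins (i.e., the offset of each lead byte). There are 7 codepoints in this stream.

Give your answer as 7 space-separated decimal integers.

Byte[0]=E8: 3-byte lead, need 2 cont bytes. acc=0x8
Byte[1]=A4: continuation. acc=(acc<<6)|0x24=0x224
Byte[2]=89: continuation. acc=(acc<<6)|0x09=0x8909
Completed: cp=U+8909 (starts at byte 0)
Byte[3]=C6: 2-byte lead, need 1 cont bytes. acc=0x6
Byte[4]=A8: continuation. acc=(acc<<6)|0x28=0x1A8
Completed: cp=U+01A8 (starts at byte 3)
Byte[5]=4E: 1-byte ASCII. cp=U+004E
Byte[6]=CE: 2-byte lead, need 1 cont bytes. acc=0xE
Byte[7]=B3: continuation. acc=(acc<<6)|0x33=0x3B3
Completed: cp=U+03B3 (starts at byte 6)
Byte[8]=E5: 3-byte lead, need 2 cont bytes. acc=0x5
Byte[9]=8D: continuation. acc=(acc<<6)|0x0D=0x14D
Byte[10]=9A: continuation. acc=(acc<<6)|0x1A=0x535A
Completed: cp=U+535A (starts at byte 8)
Byte[11]=C5: 2-byte lead, need 1 cont bytes. acc=0x5
Byte[12]=B1: continuation. acc=(acc<<6)|0x31=0x171
Completed: cp=U+0171 (starts at byte 11)
Byte[13]=E8: 3-byte lead, need 2 cont bytes. acc=0x8
Byte[14]=86: continuation. acc=(acc<<6)|0x06=0x206
Byte[15]=A4: continuation. acc=(acc<<6)|0x24=0x81A4
Completed: cp=U+81A4 (starts at byte 13)

Answer: 0 3 5 6 8 11 13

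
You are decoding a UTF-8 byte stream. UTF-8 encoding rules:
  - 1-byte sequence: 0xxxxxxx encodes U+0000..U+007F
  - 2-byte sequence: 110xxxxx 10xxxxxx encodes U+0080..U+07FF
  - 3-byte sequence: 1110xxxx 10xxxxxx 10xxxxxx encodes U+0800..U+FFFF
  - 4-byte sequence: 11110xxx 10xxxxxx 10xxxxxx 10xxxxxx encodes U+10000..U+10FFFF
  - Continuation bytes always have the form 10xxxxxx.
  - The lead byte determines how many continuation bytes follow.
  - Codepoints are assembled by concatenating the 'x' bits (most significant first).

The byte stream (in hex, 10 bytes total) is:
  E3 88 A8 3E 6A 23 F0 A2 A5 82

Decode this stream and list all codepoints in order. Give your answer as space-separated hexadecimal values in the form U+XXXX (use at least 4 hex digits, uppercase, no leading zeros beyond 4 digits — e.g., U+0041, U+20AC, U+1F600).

Answer: U+3228 U+003E U+006A U+0023 U+22942

Derivation:
Byte[0]=E3: 3-byte lead, need 2 cont bytes. acc=0x3
Byte[1]=88: continuation. acc=(acc<<6)|0x08=0xC8
Byte[2]=A8: continuation. acc=(acc<<6)|0x28=0x3228
Completed: cp=U+3228 (starts at byte 0)
Byte[3]=3E: 1-byte ASCII. cp=U+003E
Byte[4]=6A: 1-byte ASCII. cp=U+006A
Byte[5]=23: 1-byte ASCII. cp=U+0023
Byte[6]=F0: 4-byte lead, need 3 cont bytes. acc=0x0
Byte[7]=A2: continuation. acc=(acc<<6)|0x22=0x22
Byte[8]=A5: continuation. acc=(acc<<6)|0x25=0x8A5
Byte[9]=82: continuation. acc=(acc<<6)|0x02=0x22942
Completed: cp=U+22942 (starts at byte 6)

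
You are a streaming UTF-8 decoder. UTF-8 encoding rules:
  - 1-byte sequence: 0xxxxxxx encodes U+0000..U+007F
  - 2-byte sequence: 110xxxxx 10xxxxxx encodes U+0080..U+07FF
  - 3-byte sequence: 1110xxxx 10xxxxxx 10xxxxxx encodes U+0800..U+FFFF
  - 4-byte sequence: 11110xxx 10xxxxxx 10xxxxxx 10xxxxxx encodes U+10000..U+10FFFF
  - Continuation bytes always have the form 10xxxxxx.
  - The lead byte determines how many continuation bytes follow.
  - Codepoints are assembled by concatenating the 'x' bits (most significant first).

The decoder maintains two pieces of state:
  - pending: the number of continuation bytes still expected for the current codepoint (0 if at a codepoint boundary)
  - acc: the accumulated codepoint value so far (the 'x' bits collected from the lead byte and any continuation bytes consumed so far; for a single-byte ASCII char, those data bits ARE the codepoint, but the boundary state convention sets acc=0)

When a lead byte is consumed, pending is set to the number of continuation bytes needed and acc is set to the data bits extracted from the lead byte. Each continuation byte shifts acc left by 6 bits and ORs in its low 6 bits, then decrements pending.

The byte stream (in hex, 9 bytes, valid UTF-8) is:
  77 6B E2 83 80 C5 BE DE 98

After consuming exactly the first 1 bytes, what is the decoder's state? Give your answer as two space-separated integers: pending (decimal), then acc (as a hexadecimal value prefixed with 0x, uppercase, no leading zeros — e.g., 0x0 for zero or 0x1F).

Byte[0]=77: 1-byte. pending=0, acc=0x0

Answer: 0 0x0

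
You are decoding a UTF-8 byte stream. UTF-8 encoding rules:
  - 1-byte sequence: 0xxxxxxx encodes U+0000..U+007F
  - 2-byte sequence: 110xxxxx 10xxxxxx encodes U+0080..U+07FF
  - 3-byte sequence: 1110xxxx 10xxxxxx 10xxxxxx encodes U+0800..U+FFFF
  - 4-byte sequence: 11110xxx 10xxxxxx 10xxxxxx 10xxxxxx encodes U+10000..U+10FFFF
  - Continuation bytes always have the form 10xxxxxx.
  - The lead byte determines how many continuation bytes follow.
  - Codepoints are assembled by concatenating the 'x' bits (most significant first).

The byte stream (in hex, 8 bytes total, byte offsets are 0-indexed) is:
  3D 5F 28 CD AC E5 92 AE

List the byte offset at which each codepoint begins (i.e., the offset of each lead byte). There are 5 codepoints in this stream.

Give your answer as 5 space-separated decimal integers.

Answer: 0 1 2 3 5

Derivation:
Byte[0]=3D: 1-byte ASCII. cp=U+003D
Byte[1]=5F: 1-byte ASCII. cp=U+005F
Byte[2]=28: 1-byte ASCII. cp=U+0028
Byte[3]=CD: 2-byte lead, need 1 cont bytes. acc=0xD
Byte[4]=AC: continuation. acc=(acc<<6)|0x2C=0x36C
Completed: cp=U+036C (starts at byte 3)
Byte[5]=E5: 3-byte lead, need 2 cont bytes. acc=0x5
Byte[6]=92: continuation. acc=(acc<<6)|0x12=0x152
Byte[7]=AE: continuation. acc=(acc<<6)|0x2E=0x54AE
Completed: cp=U+54AE (starts at byte 5)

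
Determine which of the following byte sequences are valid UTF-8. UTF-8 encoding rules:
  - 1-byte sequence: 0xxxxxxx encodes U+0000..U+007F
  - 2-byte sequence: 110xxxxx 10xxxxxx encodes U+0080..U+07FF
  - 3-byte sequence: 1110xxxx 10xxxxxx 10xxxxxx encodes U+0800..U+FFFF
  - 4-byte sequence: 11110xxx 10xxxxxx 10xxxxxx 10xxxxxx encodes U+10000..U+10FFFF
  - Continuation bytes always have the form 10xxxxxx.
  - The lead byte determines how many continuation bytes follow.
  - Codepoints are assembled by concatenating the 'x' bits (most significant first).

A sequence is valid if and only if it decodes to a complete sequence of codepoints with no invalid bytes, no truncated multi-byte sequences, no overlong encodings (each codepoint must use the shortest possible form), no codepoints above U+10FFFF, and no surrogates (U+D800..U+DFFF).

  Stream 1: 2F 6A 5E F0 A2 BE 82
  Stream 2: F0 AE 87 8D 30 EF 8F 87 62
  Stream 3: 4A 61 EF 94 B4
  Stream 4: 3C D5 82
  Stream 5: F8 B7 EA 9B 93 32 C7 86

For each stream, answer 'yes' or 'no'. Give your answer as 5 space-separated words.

Answer: yes yes yes yes no

Derivation:
Stream 1: decodes cleanly. VALID
Stream 2: decodes cleanly. VALID
Stream 3: decodes cleanly. VALID
Stream 4: decodes cleanly. VALID
Stream 5: error at byte offset 0. INVALID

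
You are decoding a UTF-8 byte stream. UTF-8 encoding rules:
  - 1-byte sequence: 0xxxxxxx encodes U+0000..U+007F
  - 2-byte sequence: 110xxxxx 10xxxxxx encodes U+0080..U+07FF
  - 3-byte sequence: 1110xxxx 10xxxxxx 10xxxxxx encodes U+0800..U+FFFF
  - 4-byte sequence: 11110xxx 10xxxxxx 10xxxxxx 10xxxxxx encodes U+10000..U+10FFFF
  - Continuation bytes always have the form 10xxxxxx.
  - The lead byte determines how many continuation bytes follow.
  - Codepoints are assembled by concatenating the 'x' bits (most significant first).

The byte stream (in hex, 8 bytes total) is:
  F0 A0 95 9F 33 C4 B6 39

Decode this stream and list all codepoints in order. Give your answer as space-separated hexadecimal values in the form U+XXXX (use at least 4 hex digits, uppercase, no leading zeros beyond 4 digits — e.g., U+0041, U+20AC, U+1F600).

Answer: U+2055F U+0033 U+0136 U+0039

Derivation:
Byte[0]=F0: 4-byte lead, need 3 cont bytes. acc=0x0
Byte[1]=A0: continuation. acc=(acc<<6)|0x20=0x20
Byte[2]=95: continuation. acc=(acc<<6)|0x15=0x815
Byte[3]=9F: continuation. acc=(acc<<6)|0x1F=0x2055F
Completed: cp=U+2055F (starts at byte 0)
Byte[4]=33: 1-byte ASCII. cp=U+0033
Byte[5]=C4: 2-byte lead, need 1 cont bytes. acc=0x4
Byte[6]=B6: continuation. acc=(acc<<6)|0x36=0x136
Completed: cp=U+0136 (starts at byte 5)
Byte[7]=39: 1-byte ASCII. cp=U+0039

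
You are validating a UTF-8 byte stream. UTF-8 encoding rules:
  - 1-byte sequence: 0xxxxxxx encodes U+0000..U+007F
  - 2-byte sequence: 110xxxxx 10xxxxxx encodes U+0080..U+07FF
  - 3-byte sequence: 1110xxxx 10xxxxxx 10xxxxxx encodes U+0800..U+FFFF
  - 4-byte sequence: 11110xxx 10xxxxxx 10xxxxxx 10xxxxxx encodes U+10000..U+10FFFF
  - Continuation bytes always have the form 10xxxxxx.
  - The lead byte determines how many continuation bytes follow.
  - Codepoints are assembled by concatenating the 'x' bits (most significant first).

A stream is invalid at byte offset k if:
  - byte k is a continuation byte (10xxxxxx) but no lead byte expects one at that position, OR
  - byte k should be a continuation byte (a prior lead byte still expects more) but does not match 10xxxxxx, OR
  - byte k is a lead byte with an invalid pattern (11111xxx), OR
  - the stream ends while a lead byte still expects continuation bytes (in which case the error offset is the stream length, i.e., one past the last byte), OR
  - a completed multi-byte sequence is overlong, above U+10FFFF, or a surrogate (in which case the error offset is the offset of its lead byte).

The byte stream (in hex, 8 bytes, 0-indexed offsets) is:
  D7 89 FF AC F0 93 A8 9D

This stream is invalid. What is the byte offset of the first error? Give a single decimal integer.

Byte[0]=D7: 2-byte lead, need 1 cont bytes. acc=0x17
Byte[1]=89: continuation. acc=(acc<<6)|0x09=0x5C9
Completed: cp=U+05C9 (starts at byte 0)
Byte[2]=FF: INVALID lead byte (not 0xxx/110x/1110/11110)

Answer: 2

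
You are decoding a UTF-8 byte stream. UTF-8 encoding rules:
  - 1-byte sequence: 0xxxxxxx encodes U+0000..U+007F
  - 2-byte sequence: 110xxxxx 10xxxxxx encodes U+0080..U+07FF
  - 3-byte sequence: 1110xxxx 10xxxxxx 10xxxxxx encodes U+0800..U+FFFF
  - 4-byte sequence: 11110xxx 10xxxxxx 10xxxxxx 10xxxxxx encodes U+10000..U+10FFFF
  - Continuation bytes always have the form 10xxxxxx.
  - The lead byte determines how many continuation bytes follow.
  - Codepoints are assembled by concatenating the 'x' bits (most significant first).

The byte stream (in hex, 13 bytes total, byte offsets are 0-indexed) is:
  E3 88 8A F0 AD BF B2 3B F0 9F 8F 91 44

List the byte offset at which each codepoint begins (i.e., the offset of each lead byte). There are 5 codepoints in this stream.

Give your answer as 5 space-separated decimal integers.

Byte[0]=E3: 3-byte lead, need 2 cont bytes. acc=0x3
Byte[1]=88: continuation. acc=(acc<<6)|0x08=0xC8
Byte[2]=8A: continuation. acc=(acc<<6)|0x0A=0x320A
Completed: cp=U+320A (starts at byte 0)
Byte[3]=F0: 4-byte lead, need 3 cont bytes. acc=0x0
Byte[4]=AD: continuation. acc=(acc<<6)|0x2D=0x2D
Byte[5]=BF: continuation. acc=(acc<<6)|0x3F=0xB7F
Byte[6]=B2: continuation. acc=(acc<<6)|0x32=0x2DFF2
Completed: cp=U+2DFF2 (starts at byte 3)
Byte[7]=3B: 1-byte ASCII. cp=U+003B
Byte[8]=F0: 4-byte lead, need 3 cont bytes. acc=0x0
Byte[9]=9F: continuation. acc=(acc<<6)|0x1F=0x1F
Byte[10]=8F: continuation. acc=(acc<<6)|0x0F=0x7CF
Byte[11]=91: continuation. acc=(acc<<6)|0x11=0x1F3D1
Completed: cp=U+1F3D1 (starts at byte 8)
Byte[12]=44: 1-byte ASCII. cp=U+0044

Answer: 0 3 7 8 12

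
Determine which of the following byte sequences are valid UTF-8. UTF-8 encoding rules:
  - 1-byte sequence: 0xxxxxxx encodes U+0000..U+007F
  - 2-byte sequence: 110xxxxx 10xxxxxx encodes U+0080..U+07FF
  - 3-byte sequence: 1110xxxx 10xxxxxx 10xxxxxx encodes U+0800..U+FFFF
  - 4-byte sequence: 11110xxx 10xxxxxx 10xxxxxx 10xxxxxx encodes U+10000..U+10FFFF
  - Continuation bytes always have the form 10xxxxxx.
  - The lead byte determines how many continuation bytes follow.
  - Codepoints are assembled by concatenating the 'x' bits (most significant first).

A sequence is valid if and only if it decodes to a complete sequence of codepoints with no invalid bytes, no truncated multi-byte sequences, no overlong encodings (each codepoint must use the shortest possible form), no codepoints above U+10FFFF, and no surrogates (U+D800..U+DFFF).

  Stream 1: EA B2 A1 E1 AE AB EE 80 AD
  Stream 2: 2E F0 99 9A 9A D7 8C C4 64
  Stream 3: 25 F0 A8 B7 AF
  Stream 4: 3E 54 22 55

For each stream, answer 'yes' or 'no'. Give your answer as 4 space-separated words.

Answer: yes no yes yes

Derivation:
Stream 1: decodes cleanly. VALID
Stream 2: error at byte offset 8. INVALID
Stream 3: decodes cleanly. VALID
Stream 4: decodes cleanly. VALID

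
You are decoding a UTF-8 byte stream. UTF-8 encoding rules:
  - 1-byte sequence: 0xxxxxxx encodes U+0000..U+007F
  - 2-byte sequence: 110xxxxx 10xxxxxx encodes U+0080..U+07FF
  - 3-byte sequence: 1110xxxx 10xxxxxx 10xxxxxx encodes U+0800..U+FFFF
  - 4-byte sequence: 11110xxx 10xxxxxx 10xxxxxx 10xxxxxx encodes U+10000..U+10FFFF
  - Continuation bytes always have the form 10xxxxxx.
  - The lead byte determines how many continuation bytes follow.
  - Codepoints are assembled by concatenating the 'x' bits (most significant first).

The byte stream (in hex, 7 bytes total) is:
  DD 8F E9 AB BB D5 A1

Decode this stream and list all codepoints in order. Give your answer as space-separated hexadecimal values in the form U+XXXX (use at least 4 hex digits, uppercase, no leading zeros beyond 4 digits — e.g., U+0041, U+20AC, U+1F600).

Answer: U+074F U+9AFB U+0561

Derivation:
Byte[0]=DD: 2-byte lead, need 1 cont bytes. acc=0x1D
Byte[1]=8F: continuation. acc=(acc<<6)|0x0F=0x74F
Completed: cp=U+074F (starts at byte 0)
Byte[2]=E9: 3-byte lead, need 2 cont bytes. acc=0x9
Byte[3]=AB: continuation. acc=(acc<<6)|0x2B=0x26B
Byte[4]=BB: continuation. acc=(acc<<6)|0x3B=0x9AFB
Completed: cp=U+9AFB (starts at byte 2)
Byte[5]=D5: 2-byte lead, need 1 cont bytes. acc=0x15
Byte[6]=A1: continuation. acc=(acc<<6)|0x21=0x561
Completed: cp=U+0561 (starts at byte 5)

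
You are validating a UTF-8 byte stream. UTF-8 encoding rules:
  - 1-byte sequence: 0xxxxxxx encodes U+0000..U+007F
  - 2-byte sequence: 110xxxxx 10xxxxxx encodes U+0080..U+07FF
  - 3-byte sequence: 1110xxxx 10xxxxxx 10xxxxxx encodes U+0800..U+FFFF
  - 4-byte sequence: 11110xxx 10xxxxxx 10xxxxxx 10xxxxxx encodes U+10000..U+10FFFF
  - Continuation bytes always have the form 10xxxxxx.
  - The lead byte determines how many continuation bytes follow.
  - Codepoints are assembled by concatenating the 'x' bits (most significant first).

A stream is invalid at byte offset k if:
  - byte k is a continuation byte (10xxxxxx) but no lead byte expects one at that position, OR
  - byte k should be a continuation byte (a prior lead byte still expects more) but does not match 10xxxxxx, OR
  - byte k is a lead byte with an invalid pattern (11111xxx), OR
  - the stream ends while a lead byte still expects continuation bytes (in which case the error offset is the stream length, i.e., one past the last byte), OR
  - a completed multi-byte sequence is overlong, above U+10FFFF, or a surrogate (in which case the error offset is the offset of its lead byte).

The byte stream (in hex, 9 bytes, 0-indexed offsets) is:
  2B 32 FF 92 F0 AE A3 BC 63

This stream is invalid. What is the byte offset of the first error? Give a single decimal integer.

Byte[0]=2B: 1-byte ASCII. cp=U+002B
Byte[1]=32: 1-byte ASCII. cp=U+0032
Byte[2]=FF: INVALID lead byte (not 0xxx/110x/1110/11110)

Answer: 2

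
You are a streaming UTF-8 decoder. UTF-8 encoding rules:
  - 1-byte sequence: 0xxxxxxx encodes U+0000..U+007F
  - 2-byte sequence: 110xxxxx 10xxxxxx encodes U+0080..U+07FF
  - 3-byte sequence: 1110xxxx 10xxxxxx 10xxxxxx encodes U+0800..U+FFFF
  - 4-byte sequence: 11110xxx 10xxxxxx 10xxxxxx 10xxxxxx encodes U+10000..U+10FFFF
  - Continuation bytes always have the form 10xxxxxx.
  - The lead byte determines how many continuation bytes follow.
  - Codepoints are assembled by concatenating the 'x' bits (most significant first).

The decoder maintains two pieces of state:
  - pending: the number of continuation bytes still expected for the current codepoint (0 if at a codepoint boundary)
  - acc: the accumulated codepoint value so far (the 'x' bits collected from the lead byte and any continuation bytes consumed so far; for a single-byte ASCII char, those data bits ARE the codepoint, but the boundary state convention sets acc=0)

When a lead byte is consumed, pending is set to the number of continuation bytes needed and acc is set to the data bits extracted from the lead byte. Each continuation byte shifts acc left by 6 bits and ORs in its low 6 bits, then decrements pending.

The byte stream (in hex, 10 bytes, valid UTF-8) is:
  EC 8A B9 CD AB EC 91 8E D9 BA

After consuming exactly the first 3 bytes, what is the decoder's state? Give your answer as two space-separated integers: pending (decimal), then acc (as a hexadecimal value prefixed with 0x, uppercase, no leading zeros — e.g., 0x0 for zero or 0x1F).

Answer: 0 0xC2B9

Derivation:
Byte[0]=EC: 3-byte lead. pending=2, acc=0xC
Byte[1]=8A: continuation. acc=(acc<<6)|0x0A=0x30A, pending=1
Byte[2]=B9: continuation. acc=(acc<<6)|0x39=0xC2B9, pending=0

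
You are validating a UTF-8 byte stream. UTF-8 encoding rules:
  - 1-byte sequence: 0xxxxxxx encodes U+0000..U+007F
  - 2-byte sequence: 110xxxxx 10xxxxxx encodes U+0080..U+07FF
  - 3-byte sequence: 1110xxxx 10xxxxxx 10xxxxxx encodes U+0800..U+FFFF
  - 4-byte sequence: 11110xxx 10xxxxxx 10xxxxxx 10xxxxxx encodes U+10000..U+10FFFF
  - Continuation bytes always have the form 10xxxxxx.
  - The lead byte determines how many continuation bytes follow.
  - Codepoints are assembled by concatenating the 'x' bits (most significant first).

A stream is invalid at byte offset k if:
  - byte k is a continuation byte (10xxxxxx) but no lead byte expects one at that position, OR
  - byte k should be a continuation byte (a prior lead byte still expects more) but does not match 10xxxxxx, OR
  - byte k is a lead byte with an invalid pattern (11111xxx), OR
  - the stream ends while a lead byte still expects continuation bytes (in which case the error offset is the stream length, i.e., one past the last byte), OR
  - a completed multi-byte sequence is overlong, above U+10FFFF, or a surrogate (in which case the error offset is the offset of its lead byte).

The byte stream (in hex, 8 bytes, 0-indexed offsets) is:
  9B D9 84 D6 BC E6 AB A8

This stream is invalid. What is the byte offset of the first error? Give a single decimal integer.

Byte[0]=9B: INVALID lead byte (not 0xxx/110x/1110/11110)

Answer: 0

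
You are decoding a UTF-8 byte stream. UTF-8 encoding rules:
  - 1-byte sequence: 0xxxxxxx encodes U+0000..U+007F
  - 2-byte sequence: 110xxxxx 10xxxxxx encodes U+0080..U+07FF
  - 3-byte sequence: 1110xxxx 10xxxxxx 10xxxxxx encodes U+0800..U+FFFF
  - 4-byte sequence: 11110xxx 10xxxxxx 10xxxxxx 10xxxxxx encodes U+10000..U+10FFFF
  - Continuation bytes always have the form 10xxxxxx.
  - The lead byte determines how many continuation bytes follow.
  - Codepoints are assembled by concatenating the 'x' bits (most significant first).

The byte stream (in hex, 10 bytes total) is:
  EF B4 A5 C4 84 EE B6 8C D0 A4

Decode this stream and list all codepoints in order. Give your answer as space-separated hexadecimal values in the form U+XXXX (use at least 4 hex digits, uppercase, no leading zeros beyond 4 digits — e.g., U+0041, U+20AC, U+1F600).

Answer: U+FD25 U+0104 U+ED8C U+0424

Derivation:
Byte[0]=EF: 3-byte lead, need 2 cont bytes. acc=0xF
Byte[1]=B4: continuation. acc=(acc<<6)|0x34=0x3F4
Byte[2]=A5: continuation. acc=(acc<<6)|0x25=0xFD25
Completed: cp=U+FD25 (starts at byte 0)
Byte[3]=C4: 2-byte lead, need 1 cont bytes. acc=0x4
Byte[4]=84: continuation. acc=(acc<<6)|0x04=0x104
Completed: cp=U+0104 (starts at byte 3)
Byte[5]=EE: 3-byte lead, need 2 cont bytes. acc=0xE
Byte[6]=B6: continuation. acc=(acc<<6)|0x36=0x3B6
Byte[7]=8C: continuation. acc=(acc<<6)|0x0C=0xED8C
Completed: cp=U+ED8C (starts at byte 5)
Byte[8]=D0: 2-byte lead, need 1 cont bytes. acc=0x10
Byte[9]=A4: continuation. acc=(acc<<6)|0x24=0x424
Completed: cp=U+0424 (starts at byte 8)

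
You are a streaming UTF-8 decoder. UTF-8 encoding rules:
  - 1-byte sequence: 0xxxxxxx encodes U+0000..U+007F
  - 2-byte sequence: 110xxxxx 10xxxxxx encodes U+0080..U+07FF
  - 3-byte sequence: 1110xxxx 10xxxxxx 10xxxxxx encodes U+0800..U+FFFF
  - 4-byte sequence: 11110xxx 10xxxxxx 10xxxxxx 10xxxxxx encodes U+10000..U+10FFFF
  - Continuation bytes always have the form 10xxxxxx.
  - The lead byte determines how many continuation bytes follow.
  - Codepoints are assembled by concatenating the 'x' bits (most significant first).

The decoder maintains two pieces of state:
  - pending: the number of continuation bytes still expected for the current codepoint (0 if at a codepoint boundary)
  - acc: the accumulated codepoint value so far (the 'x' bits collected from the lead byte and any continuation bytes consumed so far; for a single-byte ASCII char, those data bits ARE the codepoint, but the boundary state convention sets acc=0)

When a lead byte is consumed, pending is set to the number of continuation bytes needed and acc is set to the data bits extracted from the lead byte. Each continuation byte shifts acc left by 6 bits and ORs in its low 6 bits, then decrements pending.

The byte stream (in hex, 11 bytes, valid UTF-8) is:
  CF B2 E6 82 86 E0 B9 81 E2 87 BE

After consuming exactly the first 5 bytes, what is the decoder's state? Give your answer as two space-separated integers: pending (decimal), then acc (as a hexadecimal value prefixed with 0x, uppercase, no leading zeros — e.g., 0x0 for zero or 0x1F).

Answer: 0 0x6086

Derivation:
Byte[0]=CF: 2-byte lead. pending=1, acc=0xF
Byte[1]=B2: continuation. acc=(acc<<6)|0x32=0x3F2, pending=0
Byte[2]=E6: 3-byte lead. pending=2, acc=0x6
Byte[3]=82: continuation. acc=(acc<<6)|0x02=0x182, pending=1
Byte[4]=86: continuation. acc=(acc<<6)|0x06=0x6086, pending=0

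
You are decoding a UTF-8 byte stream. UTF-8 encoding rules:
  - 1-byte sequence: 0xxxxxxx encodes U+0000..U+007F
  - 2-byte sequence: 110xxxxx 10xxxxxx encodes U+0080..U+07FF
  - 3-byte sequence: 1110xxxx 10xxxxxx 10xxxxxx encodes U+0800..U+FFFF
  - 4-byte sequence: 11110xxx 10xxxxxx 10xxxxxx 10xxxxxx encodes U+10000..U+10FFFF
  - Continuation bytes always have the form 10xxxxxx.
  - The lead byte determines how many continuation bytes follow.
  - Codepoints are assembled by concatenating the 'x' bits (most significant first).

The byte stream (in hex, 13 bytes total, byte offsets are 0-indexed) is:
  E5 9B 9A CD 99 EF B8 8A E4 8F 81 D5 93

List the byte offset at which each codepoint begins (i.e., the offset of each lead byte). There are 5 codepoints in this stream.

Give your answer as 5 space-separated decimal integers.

Answer: 0 3 5 8 11

Derivation:
Byte[0]=E5: 3-byte lead, need 2 cont bytes. acc=0x5
Byte[1]=9B: continuation. acc=(acc<<6)|0x1B=0x15B
Byte[2]=9A: continuation. acc=(acc<<6)|0x1A=0x56DA
Completed: cp=U+56DA (starts at byte 0)
Byte[3]=CD: 2-byte lead, need 1 cont bytes. acc=0xD
Byte[4]=99: continuation. acc=(acc<<6)|0x19=0x359
Completed: cp=U+0359 (starts at byte 3)
Byte[5]=EF: 3-byte lead, need 2 cont bytes. acc=0xF
Byte[6]=B8: continuation. acc=(acc<<6)|0x38=0x3F8
Byte[7]=8A: continuation. acc=(acc<<6)|0x0A=0xFE0A
Completed: cp=U+FE0A (starts at byte 5)
Byte[8]=E4: 3-byte lead, need 2 cont bytes. acc=0x4
Byte[9]=8F: continuation. acc=(acc<<6)|0x0F=0x10F
Byte[10]=81: continuation. acc=(acc<<6)|0x01=0x43C1
Completed: cp=U+43C1 (starts at byte 8)
Byte[11]=D5: 2-byte lead, need 1 cont bytes. acc=0x15
Byte[12]=93: continuation. acc=(acc<<6)|0x13=0x553
Completed: cp=U+0553 (starts at byte 11)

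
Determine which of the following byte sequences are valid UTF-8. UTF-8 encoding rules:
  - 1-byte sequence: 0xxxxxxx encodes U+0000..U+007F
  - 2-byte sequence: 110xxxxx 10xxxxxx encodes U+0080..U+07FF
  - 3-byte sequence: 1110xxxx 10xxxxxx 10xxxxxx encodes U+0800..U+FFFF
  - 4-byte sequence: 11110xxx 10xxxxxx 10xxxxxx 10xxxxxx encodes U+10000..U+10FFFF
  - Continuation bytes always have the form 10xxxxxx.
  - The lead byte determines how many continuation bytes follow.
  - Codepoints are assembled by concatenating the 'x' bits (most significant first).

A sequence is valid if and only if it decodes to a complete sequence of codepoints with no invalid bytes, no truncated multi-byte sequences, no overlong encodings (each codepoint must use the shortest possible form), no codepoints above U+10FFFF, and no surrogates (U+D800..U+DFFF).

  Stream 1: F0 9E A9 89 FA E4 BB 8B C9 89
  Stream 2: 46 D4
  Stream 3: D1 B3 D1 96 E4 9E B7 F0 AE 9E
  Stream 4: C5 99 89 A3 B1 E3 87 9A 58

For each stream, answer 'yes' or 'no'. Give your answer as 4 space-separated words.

Answer: no no no no

Derivation:
Stream 1: error at byte offset 4. INVALID
Stream 2: error at byte offset 2. INVALID
Stream 3: error at byte offset 10. INVALID
Stream 4: error at byte offset 2. INVALID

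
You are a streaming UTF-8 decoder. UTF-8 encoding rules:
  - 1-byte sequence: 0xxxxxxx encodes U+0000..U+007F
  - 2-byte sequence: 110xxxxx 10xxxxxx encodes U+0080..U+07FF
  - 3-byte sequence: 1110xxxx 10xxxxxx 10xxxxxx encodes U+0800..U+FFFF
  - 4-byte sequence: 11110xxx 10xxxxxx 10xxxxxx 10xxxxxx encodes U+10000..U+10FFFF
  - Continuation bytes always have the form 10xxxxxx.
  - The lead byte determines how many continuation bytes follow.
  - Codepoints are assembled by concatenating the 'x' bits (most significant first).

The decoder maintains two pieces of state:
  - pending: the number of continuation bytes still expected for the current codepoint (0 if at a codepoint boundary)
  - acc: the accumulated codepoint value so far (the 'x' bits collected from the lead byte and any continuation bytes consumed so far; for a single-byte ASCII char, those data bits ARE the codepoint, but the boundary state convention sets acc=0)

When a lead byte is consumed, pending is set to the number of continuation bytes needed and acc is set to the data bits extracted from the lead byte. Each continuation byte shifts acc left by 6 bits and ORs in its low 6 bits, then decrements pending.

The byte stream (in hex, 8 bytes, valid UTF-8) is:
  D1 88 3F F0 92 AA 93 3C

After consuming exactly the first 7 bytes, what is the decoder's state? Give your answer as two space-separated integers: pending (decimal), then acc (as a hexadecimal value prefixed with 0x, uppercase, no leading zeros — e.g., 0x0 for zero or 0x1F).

Byte[0]=D1: 2-byte lead. pending=1, acc=0x11
Byte[1]=88: continuation. acc=(acc<<6)|0x08=0x448, pending=0
Byte[2]=3F: 1-byte. pending=0, acc=0x0
Byte[3]=F0: 4-byte lead. pending=3, acc=0x0
Byte[4]=92: continuation. acc=(acc<<6)|0x12=0x12, pending=2
Byte[5]=AA: continuation. acc=(acc<<6)|0x2A=0x4AA, pending=1
Byte[6]=93: continuation. acc=(acc<<6)|0x13=0x12A93, pending=0

Answer: 0 0x12A93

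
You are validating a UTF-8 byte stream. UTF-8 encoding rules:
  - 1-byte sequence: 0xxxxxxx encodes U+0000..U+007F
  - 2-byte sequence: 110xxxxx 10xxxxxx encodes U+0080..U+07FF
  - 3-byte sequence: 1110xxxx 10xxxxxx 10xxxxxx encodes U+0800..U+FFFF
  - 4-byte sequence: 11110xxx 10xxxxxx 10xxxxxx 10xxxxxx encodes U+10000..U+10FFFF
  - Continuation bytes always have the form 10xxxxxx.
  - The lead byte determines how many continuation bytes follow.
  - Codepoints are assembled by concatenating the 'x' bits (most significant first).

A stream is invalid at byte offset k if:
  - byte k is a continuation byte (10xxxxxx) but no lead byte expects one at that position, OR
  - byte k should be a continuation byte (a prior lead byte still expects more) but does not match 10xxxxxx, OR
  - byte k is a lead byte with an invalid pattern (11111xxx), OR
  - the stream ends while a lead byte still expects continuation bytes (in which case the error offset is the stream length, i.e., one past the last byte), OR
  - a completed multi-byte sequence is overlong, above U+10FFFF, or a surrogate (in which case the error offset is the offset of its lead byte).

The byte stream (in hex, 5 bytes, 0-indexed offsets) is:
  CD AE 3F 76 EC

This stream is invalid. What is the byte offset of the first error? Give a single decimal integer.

Answer: 5

Derivation:
Byte[0]=CD: 2-byte lead, need 1 cont bytes. acc=0xD
Byte[1]=AE: continuation. acc=(acc<<6)|0x2E=0x36E
Completed: cp=U+036E (starts at byte 0)
Byte[2]=3F: 1-byte ASCII. cp=U+003F
Byte[3]=76: 1-byte ASCII. cp=U+0076
Byte[4]=EC: 3-byte lead, need 2 cont bytes. acc=0xC
Byte[5]: stream ended, expected continuation. INVALID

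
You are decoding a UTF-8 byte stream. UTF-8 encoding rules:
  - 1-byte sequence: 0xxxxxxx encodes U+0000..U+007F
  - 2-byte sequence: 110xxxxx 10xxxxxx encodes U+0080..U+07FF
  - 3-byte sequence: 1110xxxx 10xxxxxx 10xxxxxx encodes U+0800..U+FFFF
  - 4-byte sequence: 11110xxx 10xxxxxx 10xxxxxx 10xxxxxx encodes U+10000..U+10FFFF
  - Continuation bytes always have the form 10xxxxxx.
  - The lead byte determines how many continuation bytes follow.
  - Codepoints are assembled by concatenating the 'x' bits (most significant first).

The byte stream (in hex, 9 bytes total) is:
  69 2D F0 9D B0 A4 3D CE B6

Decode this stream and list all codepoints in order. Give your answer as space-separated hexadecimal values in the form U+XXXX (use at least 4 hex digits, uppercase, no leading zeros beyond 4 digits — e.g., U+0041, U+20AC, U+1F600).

Answer: U+0069 U+002D U+1DC24 U+003D U+03B6

Derivation:
Byte[0]=69: 1-byte ASCII. cp=U+0069
Byte[1]=2D: 1-byte ASCII. cp=U+002D
Byte[2]=F0: 4-byte lead, need 3 cont bytes. acc=0x0
Byte[3]=9D: continuation. acc=(acc<<6)|0x1D=0x1D
Byte[4]=B0: continuation. acc=(acc<<6)|0x30=0x770
Byte[5]=A4: continuation. acc=(acc<<6)|0x24=0x1DC24
Completed: cp=U+1DC24 (starts at byte 2)
Byte[6]=3D: 1-byte ASCII. cp=U+003D
Byte[7]=CE: 2-byte lead, need 1 cont bytes. acc=0xE
Byte[8]=B6: continuation. acc=(acc<<6)|0x36=0x3B6
Completed: cp=U+03B6 (starts at byte 7)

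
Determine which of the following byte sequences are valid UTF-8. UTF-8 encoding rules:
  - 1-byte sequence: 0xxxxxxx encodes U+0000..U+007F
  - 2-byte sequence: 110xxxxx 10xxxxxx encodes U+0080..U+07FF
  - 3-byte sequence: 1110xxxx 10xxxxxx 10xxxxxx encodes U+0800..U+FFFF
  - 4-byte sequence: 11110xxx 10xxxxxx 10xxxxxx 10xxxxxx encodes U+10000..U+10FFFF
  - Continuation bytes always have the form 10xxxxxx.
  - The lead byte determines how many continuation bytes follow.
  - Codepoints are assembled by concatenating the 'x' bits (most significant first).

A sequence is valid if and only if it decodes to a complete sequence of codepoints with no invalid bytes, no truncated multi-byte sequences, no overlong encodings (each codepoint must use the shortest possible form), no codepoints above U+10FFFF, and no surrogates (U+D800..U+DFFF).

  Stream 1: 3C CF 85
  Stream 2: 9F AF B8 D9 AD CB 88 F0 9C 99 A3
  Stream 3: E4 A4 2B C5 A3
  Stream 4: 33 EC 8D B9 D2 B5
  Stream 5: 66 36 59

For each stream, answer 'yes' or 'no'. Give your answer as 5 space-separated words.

Answer: yes no no yes yes

Derivation:
Stream 1: decodes cleanly. VALID
Stream 2: error at byte offset 0. INVALID
Stream 3: error at byte offset 2. INVALID
Stream 4: decodes cleanly. VALID
Stream 5: decodes cleanly. VALID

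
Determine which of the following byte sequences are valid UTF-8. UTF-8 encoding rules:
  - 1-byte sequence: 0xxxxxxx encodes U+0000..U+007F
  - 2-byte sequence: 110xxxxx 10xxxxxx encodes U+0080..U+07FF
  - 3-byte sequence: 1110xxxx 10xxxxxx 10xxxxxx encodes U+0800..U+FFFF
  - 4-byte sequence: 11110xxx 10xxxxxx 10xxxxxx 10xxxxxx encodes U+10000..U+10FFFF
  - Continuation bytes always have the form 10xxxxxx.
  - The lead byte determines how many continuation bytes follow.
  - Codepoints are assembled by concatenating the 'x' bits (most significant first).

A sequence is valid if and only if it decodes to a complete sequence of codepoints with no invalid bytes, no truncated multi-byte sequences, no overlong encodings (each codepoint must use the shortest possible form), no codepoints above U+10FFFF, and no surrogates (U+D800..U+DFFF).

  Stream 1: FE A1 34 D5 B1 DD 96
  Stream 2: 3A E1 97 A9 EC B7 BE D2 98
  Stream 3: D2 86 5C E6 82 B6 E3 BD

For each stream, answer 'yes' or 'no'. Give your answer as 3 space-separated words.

Stream 1: error at byte offset 0. INVALID
Stream 2: decodes cleanly. VALID
Stream 3: error at byte offset 8. INVALID

Answer: no yes no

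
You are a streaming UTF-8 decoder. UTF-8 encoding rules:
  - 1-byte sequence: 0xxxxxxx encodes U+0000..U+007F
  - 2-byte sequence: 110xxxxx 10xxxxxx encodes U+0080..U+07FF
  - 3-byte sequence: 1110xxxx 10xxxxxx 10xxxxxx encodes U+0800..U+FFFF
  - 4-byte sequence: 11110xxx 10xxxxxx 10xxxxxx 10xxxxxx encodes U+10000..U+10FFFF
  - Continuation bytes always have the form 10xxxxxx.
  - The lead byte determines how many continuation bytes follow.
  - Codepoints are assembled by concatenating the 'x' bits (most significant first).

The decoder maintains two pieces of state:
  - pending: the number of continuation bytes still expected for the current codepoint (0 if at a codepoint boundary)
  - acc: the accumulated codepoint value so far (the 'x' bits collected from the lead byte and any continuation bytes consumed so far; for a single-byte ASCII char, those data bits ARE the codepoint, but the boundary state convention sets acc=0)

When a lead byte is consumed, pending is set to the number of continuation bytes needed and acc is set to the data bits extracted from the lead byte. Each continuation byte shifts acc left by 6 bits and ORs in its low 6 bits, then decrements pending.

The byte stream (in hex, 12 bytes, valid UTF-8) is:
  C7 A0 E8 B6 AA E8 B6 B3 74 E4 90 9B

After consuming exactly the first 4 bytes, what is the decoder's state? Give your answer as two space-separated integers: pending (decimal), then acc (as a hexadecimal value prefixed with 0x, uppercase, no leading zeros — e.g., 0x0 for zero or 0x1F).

Byte[0]=C7: 2-byte lead. pending=1, acc=0x7
Byte[1]=A0: continuation. acc=(acc<<6)|0x20=0x1E0, pending=0
Byte[2]=E8: 3-byte lead. pending=2, acc=0x8
Byte[3]=B6: continuation. acc=(acc<<6)|0x36=0x236, pending=1

Answer: 1 0x236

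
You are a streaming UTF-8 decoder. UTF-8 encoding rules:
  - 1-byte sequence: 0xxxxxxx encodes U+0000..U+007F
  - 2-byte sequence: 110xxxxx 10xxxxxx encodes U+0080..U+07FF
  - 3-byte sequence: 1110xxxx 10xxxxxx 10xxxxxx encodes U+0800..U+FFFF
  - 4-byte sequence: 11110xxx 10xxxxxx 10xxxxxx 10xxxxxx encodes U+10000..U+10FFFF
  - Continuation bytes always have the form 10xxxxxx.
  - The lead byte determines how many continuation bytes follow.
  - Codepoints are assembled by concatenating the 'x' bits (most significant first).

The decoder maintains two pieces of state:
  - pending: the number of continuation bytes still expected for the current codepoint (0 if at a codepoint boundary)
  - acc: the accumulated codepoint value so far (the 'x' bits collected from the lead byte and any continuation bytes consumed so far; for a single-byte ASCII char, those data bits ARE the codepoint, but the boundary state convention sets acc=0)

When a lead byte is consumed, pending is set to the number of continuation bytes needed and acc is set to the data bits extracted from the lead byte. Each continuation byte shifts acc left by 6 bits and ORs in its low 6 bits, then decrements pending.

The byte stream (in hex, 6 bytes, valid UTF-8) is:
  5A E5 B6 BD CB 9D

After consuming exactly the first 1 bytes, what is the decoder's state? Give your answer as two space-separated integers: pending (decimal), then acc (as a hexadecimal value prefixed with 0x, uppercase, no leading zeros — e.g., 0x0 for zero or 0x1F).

Byte[0]=5A: 1-byte. pending=0, acc=0x0

Answer: 0 0x0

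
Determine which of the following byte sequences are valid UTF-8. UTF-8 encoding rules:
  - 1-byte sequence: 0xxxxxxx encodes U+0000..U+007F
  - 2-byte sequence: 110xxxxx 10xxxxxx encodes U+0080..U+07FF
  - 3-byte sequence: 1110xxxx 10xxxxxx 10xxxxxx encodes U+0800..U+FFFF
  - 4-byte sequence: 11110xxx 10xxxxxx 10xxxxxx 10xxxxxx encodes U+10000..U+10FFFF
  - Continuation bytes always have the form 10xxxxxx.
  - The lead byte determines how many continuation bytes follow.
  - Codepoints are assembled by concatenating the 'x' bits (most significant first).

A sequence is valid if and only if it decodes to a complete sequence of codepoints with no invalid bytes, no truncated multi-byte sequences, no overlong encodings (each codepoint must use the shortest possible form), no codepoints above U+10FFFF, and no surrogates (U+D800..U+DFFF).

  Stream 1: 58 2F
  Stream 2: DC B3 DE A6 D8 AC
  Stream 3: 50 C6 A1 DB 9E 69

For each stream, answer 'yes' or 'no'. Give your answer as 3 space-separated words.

Stream 1: decodes cleanly. VALID
Stream 2: decodes cleanly. VALID
Stream 3: decodes cleanly. VALID

Answer: yes yes yes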